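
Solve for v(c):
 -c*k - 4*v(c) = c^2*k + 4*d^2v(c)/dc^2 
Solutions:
 v(c) = C1*sin(c) + C2*cos(c) - c^2*k/4 - c*k/4 + k/2


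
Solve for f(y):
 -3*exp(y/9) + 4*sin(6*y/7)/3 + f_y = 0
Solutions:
 f(y) = C1 + 27*exp(y/9) + 14*cos(6*y/7)/9


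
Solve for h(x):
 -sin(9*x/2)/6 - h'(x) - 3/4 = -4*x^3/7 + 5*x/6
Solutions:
 h(x) = C1 + x^4/7 - 5*x^2/12 - 3*x/4 + cos(9*x/2)/27


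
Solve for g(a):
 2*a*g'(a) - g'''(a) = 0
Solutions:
 g(a) = C1 + Integral(C2*airyai(2^(1/3)*a) + C3*airybi(2^(1/3)*a), a)


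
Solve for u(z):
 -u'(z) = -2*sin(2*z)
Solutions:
 u(z) = C1 - cos(2*z)


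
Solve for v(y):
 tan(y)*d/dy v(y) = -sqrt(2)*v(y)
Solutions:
 v(y) = C1/sin(y)^(sqrt(2))


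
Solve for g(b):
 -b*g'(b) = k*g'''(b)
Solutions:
 g(b) = C1 + Integral(C2*airyai(b*(-1/k)^(1/3)) + C3*airybi(b*(-1/k)^(1/3)), b)


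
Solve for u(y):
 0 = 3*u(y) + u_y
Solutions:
 u(y) = C1*exp(-3*y)


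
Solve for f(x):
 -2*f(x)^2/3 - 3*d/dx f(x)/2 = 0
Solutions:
 f(x) = 9/(C1 + 4*x)


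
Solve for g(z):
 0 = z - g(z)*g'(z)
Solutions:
 g(z) = -sqrt(C1 + z^2)
 g(z) = sqrt(C1 + z^2)


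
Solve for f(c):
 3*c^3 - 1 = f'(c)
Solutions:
 f(c) = C1 + 3*c^4/4 - c


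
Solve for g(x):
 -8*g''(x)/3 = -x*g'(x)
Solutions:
 g(x) = C1 + C2*erfi(sqrt(3)*x/4)


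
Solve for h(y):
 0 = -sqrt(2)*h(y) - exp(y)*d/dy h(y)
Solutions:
 h(y) = C1*exp(sqrt(2)*exp(-y))


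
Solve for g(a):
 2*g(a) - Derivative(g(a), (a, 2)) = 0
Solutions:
 g(a) = C1*exp(-sqrt(2)*a) + C2*exp(sqrt(2)*a)


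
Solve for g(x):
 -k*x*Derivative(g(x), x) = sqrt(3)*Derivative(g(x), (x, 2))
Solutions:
 g(x) = Piecewise((-sqrt(2)*3^(1/4)*sqrt(pi)*C1*erf(sqrt(2)*3^(3/4)*sqrt(k)*x/6)/(2*sqrt(k)) - C2, (k > 0) | (k < 0)), (-C1*x - C2, True))


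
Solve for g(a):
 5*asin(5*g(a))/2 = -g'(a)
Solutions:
 Integral(1/asin(5*_y), (_y, g(a))) = C1 - 5*a/2


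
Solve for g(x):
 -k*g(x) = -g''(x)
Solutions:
 g(x) = C1*exp(-sqrt(k)*x) + C2*exp(sqrt(k)*x)


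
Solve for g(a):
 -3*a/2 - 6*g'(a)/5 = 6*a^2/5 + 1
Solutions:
 g(a) = C1 - a^3/3 - 5*a^2/8 - 5*a/6


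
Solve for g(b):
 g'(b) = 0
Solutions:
 g(b) = C1


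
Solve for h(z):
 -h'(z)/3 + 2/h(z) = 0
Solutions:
 h(z) = -sqrt(C1 + 12*z)
 h(z) = sqrt(C1 + 12*z)


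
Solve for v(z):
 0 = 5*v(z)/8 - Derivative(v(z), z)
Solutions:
 v(z) = C1*exp(5*z/8)


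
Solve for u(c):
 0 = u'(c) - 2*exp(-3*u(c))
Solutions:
 u(c) = log(C1 + 6*c)/3
 u(c) = log((-3^(1/3) - 3^(5/6)*I)*(C1 + 2*c)^(1/3)/2)
 u(c) = log((-3^(1/3) + 3^(5/6)*I)*(C1 + 2*c)^(1/3)/2)


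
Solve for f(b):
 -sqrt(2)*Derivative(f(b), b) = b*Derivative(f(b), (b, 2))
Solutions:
 f(b) = C1 + C2*b^(1 - sqrt(2))


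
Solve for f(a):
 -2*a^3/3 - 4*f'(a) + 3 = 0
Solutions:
 f(a) = C1 - a^4/24 + 3*a/4


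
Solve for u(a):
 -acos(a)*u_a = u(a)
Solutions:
 u(a) = C1*exp(-Integral(1/acos(a), a))


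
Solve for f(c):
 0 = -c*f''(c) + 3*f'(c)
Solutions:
 f(c) = C1 + C2*c^4


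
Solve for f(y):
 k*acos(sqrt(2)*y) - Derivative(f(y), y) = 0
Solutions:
 f(y) = C1 + k*(y*acos(sqrt(2)*y) - sqrt(2)*sqrt(1 - 2*y^2)/2)


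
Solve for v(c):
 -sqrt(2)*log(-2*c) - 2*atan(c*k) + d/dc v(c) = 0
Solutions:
 v(c) = C1 + sqrt(2)*c*(log(-c) - 1) + sqrt(2)*c*log(2) + 2*Piecewise((c*atan(c*k) - log(c^2*k^2 + 1)/(2*k), Ne(k, 0)), (0, True))


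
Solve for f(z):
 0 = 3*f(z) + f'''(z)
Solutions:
 f(z) = C3*exp(-3^(1/3)*z) + (C1*sin(3^(5/6)*z/2) + C2*cos(3^(5/6)*z/2))*exp(3^(1/3)*z/2)


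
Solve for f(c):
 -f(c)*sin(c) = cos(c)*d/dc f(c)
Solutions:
 f(c) = C1*cos(c)


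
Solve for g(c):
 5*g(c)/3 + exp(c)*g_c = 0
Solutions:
 g(c) = C1*exp(5*exp(-c)/3)


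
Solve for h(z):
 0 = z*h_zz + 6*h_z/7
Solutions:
 h(z) = C1 + C2*z^(1/7)


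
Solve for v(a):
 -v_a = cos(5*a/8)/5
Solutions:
 v(a) = C1 - 8*sin(5*a/8)/25


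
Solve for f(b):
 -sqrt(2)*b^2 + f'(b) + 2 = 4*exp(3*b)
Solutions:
 f(b) = C1 + sqrt(2)*b^3/3 - 2*b + 4*exp(3*b)/3


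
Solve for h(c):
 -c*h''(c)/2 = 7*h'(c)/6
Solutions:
 h(c) = C1 + C2/c^(4/3)


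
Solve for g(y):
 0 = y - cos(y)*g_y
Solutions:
 g(y) = C1 + Integral(y/cos(y), y)


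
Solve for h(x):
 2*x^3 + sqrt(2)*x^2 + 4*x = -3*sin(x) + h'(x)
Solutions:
 h(x) = C1 + x^4/2 + sqrt(2)*x^3/3 + 2*x^2 - 3*cos(x)


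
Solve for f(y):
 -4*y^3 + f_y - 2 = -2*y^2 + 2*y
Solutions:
 f(y) = C1 + y^4 - 2*y^3/3 + y^2 + 2*y


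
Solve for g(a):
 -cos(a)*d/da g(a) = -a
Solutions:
 g(a) = C1 + Integral(a/cos(a), a)


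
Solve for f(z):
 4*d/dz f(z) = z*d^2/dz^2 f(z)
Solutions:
 f(z) = C1 + C2*z^5


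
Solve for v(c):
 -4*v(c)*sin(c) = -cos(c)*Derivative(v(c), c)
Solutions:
 v(c) = C1/cos(c)^4


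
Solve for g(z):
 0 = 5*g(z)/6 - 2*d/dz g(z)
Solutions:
 g(z) = C1*exp(5*z/12)


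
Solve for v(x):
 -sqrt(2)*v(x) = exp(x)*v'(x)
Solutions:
 v(x) = C1*exp(sqrt(2)*exp(-x))


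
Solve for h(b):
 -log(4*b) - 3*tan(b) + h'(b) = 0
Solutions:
 h(b) = C1 + b*log(b) - b + 2*b*log(2) - 3*log(cos(b))


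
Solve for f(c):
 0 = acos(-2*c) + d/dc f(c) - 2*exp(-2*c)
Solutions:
 f(c) = C1 - c*acos(-2*c) - sqrt(1 - 4*c^2)/2 - exp(-2*c)


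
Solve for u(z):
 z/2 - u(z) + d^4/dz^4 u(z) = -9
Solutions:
 u(z) = C1*exp(-z) + C2*exp(z) + C3*sin(z) + C4*cos(z) + z/2 + 9


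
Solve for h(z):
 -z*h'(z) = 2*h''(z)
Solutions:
 h(z) = C1 + C2*erf(z/2)


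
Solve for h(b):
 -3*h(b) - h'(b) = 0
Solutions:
 h(b) = C1*exp(-3*b)


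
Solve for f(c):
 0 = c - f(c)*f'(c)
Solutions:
 f(c) = -sqrt(C1 + c^2)
 f(c) = sqrt(C1 + c^2)


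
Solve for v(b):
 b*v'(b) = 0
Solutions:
 v(b) = C1


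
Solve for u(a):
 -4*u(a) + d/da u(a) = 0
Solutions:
 u(a) = C1*exp(4*a)


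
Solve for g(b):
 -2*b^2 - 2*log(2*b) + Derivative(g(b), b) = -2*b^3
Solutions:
 g(b) = C1 - b^4/2 + 2*b^3/3 + 2*b*log(b) - 2*b + b*log(4)


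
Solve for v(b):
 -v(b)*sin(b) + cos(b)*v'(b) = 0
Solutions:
 v(b) = C1/cos(b)


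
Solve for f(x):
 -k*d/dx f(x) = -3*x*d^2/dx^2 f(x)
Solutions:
 f(x) = C1 + x^(re(k)/3 + 1)*(C2*sin(log(x)*Abs(im(k))/3) + C3*cos(log(x)*im(k)/3))


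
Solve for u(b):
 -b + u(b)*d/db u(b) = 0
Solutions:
 u(b) = -sqrt(C1 + b^2)
 u(b) = sqrt(C1 + b^2)


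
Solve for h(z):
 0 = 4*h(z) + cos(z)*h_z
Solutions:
 h(z) = C1*(sin(z)^2 - 2*sin(z) + 1)/(sin(z)^2 + 2*sin(z) + 1)


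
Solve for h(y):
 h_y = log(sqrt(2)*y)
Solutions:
 h(y) = C1 + y*log(y) - y + y*log(2)/2


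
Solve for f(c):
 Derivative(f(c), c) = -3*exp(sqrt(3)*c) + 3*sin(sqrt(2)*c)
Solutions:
 f(c) = C1 - sqrt(3)*exp(sqrt(3)*c) - 3*sqrt(2)*cos(sqrt(2)*c)/2


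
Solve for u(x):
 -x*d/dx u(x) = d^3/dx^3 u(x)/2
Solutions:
 u(x) = C1 + Integral(C2*airyai(-2^(1/3)*x) + C3*airybi(-2^(1/3)*x), x)


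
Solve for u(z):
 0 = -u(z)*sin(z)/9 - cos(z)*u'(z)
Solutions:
 u(z) = C1*cos(z)^(1/9)


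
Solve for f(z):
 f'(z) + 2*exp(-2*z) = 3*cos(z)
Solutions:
 f(z) = C1 + 3*sin(z) + exp(-2*z)


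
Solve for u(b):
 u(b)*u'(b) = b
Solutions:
 u(b) = -sqrt(C1 + b^2)
 u(b) = sqrt(C1 + b^2)


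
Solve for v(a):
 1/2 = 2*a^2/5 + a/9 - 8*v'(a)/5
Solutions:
 v(a) = C1 + a^3/12 + 5*a^2/144 - 5*a/16


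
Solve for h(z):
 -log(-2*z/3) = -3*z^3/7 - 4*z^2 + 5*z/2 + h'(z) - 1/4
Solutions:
 h(z) = C1 + 3*z^4/28 + 4*z^3/3 - 5*z^2/4 - z*log(-z) + z*(-log(2) + log(3) + 5/4)


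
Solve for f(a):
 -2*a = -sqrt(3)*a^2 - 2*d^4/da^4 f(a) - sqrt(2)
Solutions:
 f(a) = C1 + C2*a + C3*a^2 + C4*a^3 - sqrt(3)*a^6/720 + a^5/120 - sqrt(2)*a^4/48


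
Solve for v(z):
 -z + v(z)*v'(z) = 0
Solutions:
 v(z) = -sqrt(C1 + z^2)
 v(z) = sqrt(C1 + z^2)


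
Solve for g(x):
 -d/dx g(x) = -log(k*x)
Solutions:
 g(x) = C1 + x*log(k*x) - x


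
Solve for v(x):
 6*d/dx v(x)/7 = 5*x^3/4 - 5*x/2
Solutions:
 v(x) = C1 + 35*x^4/96 - 35*x^2/24


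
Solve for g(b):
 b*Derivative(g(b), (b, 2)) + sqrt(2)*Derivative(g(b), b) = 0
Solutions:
 g(b) = C1 + C2*b^(1 - sqrt(2))


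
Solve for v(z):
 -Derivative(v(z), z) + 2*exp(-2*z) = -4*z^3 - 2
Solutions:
 v(z) = C1 + z^4 + 2*z - exp(-2*z)


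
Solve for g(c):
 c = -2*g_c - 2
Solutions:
 g(c) = C1 - c^2/4 - c


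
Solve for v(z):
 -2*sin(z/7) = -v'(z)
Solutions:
 v(z) = C1 - 14*cos(z/7)


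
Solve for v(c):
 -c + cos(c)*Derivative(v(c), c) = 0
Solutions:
 v(c) = C1 + Integral(c/cos(c), c)


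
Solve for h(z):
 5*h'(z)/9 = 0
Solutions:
 h(z) = C1


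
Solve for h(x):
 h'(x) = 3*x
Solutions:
 h(x) = C1 + 3*x^2/2


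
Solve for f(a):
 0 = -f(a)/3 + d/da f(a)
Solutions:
 f(a) = C1*exp(a/3)


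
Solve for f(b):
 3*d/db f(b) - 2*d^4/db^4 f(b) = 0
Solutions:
 f(b) = C1 + C4*exp(2^(2/3)*3^(1/3)*b/2) + (C2*sin(2^(2/3)*3^(5/6)*b/4) + C3*cos(2^(2/3)*3^(5/6)*b/4))*exp(-2^(2/3)*3^(1/3)*b/4)


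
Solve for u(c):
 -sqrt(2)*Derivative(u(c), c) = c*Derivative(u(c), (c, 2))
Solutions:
 u(c) = C1 + C2*c^(1 - sqrt(2))


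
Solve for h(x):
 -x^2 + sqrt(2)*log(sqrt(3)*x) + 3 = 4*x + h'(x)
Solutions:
 h(x) = C1 - x^3/3 - 2*x^2 + sqrt(2)*x*log(x) - sqrt(2)*x + sqrt(2)*x*log(3)/2 + 3*x


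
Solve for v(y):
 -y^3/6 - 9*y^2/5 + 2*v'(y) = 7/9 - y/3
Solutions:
 v(y) = C1 + y^4/48 + 3*y^3/10 - y^2/12 + 7*y/18


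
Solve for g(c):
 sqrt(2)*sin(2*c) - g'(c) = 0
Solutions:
 g(c) = C1 - sqrt(2)*cos(2*c)/2


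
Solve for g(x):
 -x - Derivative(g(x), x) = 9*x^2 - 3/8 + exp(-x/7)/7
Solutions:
 g(x) = C1 - 3*x^3 - x^2/2 + 3*x/8 + exp(-x/7)


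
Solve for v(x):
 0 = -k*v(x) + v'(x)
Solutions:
 v(x) = C1*exp(k*x)


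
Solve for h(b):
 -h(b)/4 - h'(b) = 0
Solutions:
 h(b) = C1*exp(-b/4)


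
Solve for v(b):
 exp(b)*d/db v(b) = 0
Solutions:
 v(b) = C1


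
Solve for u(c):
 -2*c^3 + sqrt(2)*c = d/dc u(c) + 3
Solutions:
 u(c) = C1 - c^4/2 + sqrt(2)*c^2/2 - 3*c


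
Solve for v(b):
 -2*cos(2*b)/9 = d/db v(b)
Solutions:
 v(b) = C1 - sin(2*b)/9


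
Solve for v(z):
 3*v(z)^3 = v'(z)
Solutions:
 v(z) = -sqrt(2)*sqrt(-1/(C1 + 3*z))/2
 v(z) = sqrt(2)*sqrt(-1/(C1 + 3*z))/2


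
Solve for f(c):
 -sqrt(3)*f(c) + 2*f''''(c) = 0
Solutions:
 f(c) = C1*exp(-2^(3/4)*3^(1/8)*c/2) + C2*exp(2^(3/4)*3^(1/8)*c/2) + C3*sin(2^(3/4)*3^(1/8)*c/2) + C4*cos(2^(3/4)*3^(1/8)*c/2)


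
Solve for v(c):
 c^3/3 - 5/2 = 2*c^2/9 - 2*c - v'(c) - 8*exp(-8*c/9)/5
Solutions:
 v(c) = C1 - c^4/12 + 2*c^3/27 - c^2 + 5*c/2 + 9*exp(-8*c/9)/5


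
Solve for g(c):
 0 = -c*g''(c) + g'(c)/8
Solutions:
 g(c) = C1 + C2*c^(9/8)


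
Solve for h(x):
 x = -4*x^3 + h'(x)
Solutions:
 h(x) = C1 + x^4 + x^2/2


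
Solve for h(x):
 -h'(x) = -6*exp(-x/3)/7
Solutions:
 h(x) = C1 - 18*exp(-x/3)/7


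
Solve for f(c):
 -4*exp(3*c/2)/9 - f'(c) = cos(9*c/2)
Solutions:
 f(c) = C1 - 8*exp(3*c/2)/27 - 2*sin(9*c/2)/9


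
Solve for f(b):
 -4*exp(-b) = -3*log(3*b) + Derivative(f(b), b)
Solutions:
 f(b) = C1 + 3*b*log(b) + 3*b*(-1 + log(3)) + 4*exp(-b)


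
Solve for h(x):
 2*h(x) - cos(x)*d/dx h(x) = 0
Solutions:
 h(x) = C1*(sin(x) + 1)/(sin(x) - 1)


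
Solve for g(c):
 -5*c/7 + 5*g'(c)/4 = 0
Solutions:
 g(c) = C1 + 2*c^2/7


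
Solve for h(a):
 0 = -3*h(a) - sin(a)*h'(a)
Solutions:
 h(a) = C1*(cos(a) + 1)^(3/2)/(cos(a) - 1)^(3/2)


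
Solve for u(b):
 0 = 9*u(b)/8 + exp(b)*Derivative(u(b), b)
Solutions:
 u(b) = C1*exp(9*exp(-b)/8)


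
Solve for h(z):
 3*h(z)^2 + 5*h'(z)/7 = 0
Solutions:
 h(z) = 5/(C1 + 21*z)


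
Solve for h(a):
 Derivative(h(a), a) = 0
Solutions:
 h(a) = C1


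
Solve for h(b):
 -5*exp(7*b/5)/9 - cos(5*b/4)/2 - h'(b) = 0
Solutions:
 h(b) = C1 - 25*exp(7*b/5)/63 - 2*sin(5*b/4)/5


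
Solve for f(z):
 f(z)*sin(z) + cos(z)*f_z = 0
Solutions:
 f(z) = C1*cos(z)


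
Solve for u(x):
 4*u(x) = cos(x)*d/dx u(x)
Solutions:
 u(x) = C1*(sin(x)^2 + 2*sin(x) + 1)/(sin(x)^2 - 2*sin(x) + 1)


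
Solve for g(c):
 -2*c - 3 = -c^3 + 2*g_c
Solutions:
 g(c) = C1 + c^4/8 - c^2/2 - 3*c/2


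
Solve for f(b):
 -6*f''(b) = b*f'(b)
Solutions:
 f(b) = C1 + C2*erf(sqrt(3)*b/6)


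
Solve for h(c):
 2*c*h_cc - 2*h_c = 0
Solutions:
 h(c) = C1 + C2*c^2


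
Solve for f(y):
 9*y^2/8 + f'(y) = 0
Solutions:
 f(y) = C1 - 3*y^3/8


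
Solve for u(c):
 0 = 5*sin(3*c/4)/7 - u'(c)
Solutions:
 u(c) = C1 - 20*cos(3*c/4)/21


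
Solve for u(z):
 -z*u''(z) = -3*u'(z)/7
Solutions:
 u(z) = C1 + C2*z^(10/7)


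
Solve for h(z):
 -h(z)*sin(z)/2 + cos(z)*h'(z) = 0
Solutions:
 h(z) = C1/sqrt(cos(z))


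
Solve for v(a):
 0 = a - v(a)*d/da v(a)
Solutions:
 v(a) = -sqrt(C1 + a^2)
 v(a) = sqrt(C1 + a^2)


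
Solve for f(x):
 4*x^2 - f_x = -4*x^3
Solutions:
 f(x) = C1 + x^4 + 4*x^3/3


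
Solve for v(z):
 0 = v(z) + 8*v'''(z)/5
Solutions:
 v(z) = C3*exp(-5^(1/3)*z/2) + (C1*sin(sqrt(3)*5^(1/3)*z/4) + C2*cos(sqrt(3)*5^(1/3)*z/4))*exp(5^(1/3)*z/4)


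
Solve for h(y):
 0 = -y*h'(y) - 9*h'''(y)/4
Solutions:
 h(y) = C1 + Integral(C2*airyai(-2^(2/3)*3^(1/3)*y/3) + C3*airybi(-2^(2/3)*3^(1/3)*y/3), y)


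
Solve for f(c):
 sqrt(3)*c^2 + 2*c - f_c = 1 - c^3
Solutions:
 f(c) = C1 + c^4/4 + sqrt(3)*c^3/3 + c^2 - c


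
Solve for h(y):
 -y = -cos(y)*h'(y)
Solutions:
 h(y) = C1 + Integral(y/cos(y), y)


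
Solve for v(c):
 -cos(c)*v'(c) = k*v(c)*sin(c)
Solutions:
 v(c) = C1*exp(k*log(cos(c)))


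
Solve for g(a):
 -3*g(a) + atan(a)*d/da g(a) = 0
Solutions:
 g(a) = C1*exp(3*Integral(1/atan(a), a))


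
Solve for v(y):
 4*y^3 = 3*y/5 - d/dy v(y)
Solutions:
 v(y) = C1 - y^4 + 3*y^2/10


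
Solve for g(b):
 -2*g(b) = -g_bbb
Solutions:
 g(b) = C3*exp(2^(1/3)*b) + (C1*sin(2^(1/3)*sqrt(3)*b/2) + C2*cos(2^(1/3)*sqrt(3)*b/2))*exp(-2^(1/3)*b/2)


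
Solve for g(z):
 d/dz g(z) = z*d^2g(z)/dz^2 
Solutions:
 g(z) = C1 + C2*z^2


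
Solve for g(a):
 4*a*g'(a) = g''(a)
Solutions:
 g(a) = C1 + C2*erfi(sqrt(2)*a)


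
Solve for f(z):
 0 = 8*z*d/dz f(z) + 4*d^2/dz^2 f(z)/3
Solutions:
 f(z) = C1 + C2*erf(sqrt(3)*z)


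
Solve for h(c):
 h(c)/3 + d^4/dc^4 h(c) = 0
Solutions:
 h(c) = (C1*sin(sqrt(2)*3^(3/4)*c/6) + C2*cos(sqrt(2)*3^(3/4)*c/6))*exp(-sqrt(2)*3^(3/4)*c/6) + (C3*sin(sqrt(2)*3^(3/4)*c/6) + C4*cos(sqrt(2)*3^(3/4)*c/6))*exp(sqrt(2)*3^(3/4)*c/6)


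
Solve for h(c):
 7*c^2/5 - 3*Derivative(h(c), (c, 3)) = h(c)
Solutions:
 h(c) = C3*exp(-3^(2/3)*c/3) + 7*c^2/5 + (C1*sin(3^(1/6)*c/2) + C2*cos(3^(1/6)*c/2))*exp(3^(2/3)*c/6)


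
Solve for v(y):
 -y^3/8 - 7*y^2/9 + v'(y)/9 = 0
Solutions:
 v(y) = C1 + 9*y^4/32 + 7*y^3/3


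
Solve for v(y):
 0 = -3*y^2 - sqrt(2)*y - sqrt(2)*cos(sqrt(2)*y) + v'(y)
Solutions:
 v(y) = C1 + y^3 + sqrt(2)*y^2/2 + sin(sqrt(2)*y)


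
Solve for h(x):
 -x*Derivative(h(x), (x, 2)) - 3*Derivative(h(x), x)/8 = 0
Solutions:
 h(x) = C1 + C2*x^(5/8)


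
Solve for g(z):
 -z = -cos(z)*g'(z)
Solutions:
 g(z) = C1 + Integral(z/cos(z), z)


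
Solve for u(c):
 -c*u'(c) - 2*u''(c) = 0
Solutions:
 u(c) = C1 + C2*erf(c/2)


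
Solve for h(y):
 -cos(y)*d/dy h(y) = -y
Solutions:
 h(y) = C1 + Integral(y/cos(y), y)


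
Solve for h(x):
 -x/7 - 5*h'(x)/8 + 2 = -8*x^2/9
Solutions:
 h(x) = C1 + 64*x^3/135 - 4*x^2/35 + 16*x/5


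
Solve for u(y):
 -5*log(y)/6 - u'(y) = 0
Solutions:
 u(y) = C1 - 5*y*log(y)/6 + 5*y/6


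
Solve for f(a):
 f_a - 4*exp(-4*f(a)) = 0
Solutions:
 f(a) = log(-I*(C1 + 16*a)^(1/4))
 f(a) = log(I*(C1 + 16*a)^(1/4))
 f(a) = log(-(C1 + 16*a)^(1/4))
 f(a) = log(C1 + 16*a)/4


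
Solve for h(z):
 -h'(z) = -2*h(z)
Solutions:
 h(z) = C1*exp(2*z)


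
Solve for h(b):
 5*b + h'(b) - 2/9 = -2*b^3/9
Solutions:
 h(b) = C1 - b^4/18 - 5*b^2/2 + 2*b/9


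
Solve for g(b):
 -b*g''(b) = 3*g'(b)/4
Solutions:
 g(b) = C1 + C2*b^(1/4)


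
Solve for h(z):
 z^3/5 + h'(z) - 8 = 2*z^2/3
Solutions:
 h(z) = C1 - z^4/20 + 2*z^3/9 + 8*z


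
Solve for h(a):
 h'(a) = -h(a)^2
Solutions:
 h(a) = 1/(C1 + a)


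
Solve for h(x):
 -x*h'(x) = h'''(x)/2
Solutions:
 h(x) = C1 + Integral(C2*airyai(-2^(1/3)*x) + C3*airybi(-2^(1/3)*x), x)


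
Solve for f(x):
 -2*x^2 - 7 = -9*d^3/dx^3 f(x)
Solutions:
 f(x) = C1 + C2*x + C3*x^2 + x^5/270 + 7*x^3/54


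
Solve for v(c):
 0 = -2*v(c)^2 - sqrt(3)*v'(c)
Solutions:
 v(c) = 3/(C1 + 2*sqrt(3)*c)


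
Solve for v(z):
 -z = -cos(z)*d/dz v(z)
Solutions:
 v(z) = C1 + Integral(z/cos(z), z)


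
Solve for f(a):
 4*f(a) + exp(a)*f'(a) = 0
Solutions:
 f(a) = C1*exp(4*exp(-a))


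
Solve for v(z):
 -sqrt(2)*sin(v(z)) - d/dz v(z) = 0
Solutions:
 v(z) = -acos((-C1 - exp(2*sqrt(2)*z))/(C1 - exp(2*sqrt(2)*z))) + 2*pi
 v(z) = acos((-C1 - exp(2*sqrt(2)*z))/(C1 - exp(2*sqrt(2)*z)))


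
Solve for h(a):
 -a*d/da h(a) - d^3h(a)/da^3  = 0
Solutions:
 h(a) = C1 + Integral(C2*airyai(-a) + C3*airybi(-a), a)


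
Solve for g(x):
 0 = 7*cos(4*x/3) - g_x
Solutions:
 g(x) = C1 + 21*sin(4*x/3)/4


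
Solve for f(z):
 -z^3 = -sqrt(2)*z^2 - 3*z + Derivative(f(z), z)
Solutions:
 f(z) = C1 - z^4/4 + sqrt(2)*z^3/3 + 3*z^2/2


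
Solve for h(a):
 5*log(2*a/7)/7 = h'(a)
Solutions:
 h(a) = C1 + 5*a*log(a)/7 - 5*a*log(7)/7 - 5*a/7 + 5*a*log(2)/7


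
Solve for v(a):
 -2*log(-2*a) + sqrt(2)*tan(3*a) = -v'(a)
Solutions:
 v(a) = C1 + 2*a*log(-a) - 2*a + 2*a*log(2) + sqrt(2)*log(cos(3*a))/3


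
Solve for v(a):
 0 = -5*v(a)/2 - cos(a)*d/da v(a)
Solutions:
 v(a) = C1*(sin(a) - 1)^(5/4)/(sin(a) + 1)^(5/4)


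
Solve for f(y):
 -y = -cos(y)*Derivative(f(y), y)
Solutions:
 f(y) = C1 + Integral(y/cos(y), y)


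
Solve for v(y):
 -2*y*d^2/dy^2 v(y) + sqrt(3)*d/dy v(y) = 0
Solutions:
 v(y) = C1 + C2*y^(sqrt(3)/2 + 1)


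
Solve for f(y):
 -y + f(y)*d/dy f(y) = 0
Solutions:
 f(y) = -sqrt(C1 + y^2)
 f(y) = sqrt(C1 + y^2)


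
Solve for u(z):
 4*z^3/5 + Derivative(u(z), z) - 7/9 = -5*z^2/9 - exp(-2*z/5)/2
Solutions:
 u(z) = C1 - z^4/5 - 5*z^3/27 + 7*z/9 + 5*exp(-2*z/5)/4


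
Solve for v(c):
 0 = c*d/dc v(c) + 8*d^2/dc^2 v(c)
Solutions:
 v(c) = C1 + C2*erf(c/4)


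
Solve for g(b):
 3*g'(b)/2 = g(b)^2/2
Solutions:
 g(b) = -3/(C1 + b)


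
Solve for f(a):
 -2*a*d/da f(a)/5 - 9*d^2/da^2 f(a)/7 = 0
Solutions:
 f(a) = C1 + C2*erf(sqrt(35)*a/15)


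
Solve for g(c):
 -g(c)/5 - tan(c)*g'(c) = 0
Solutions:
 g(c) = C1/sin(c)^(1/5)


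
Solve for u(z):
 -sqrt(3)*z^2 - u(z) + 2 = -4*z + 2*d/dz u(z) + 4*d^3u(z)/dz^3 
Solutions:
 u(z) = C1*exp(-3^(1/3)*z*(-(9 + sqrt(105))^(1/3) + 2*3^(1/3)/(9 + sqrt(105))^(1/3))/12)*sin(3^(1/6)*z*(6/(9 + sqrt(105))^(1/3) + 3^(2/3)*(9 + sqrt(105))^(1/3))/12) + C2*exp(-3^(1/3)*z*(-(9 + sqrt(105))^(1/3) + 2*3^(1/3)/(9 + sqrt(105))^(1/3))/12)*cos(3^(1/6)*z*(6/(9 + sqrt(105))^(1/3) + 3^(2/3)*(9 + sqrt(105))^(1/3))/12) + C3*exp(3^(1/3)*z*(-(9 + sqrt(105))^(1/3) + 2*3^(1/3)/(9 + sqrt(105))^(1/3))/6) - sqrt(3)*z^2 + 4*z + 4*sqrt(3)*z - 8*sqrt(3) - 6


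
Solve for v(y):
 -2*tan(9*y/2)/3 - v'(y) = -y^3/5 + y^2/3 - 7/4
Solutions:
 v(y) = C1 + y^4/20 - y^3/9 + 7*y/4 + 4*log(cos(9*y/2))/27


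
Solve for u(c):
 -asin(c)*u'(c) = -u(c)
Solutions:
 u(c) = C1*exp(Integral(1/asin(c), c))


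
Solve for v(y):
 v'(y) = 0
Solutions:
 v(y) = C1


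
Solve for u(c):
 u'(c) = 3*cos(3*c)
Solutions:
 u(c) = C1 + sin(3*c)


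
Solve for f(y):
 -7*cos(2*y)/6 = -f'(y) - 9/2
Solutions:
 f(y) = C1 - 9*y/2 + 7*sin(2*y)/12


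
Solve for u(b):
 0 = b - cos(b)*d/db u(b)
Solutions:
 u(b) = C1 + Integral(b/cos(b), b)


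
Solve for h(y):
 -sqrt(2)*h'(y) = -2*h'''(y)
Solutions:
 h(y) = C1 + C2*exp(-2^(3/4)*y/2) + C3*exp(2^(3/4)*y/2)


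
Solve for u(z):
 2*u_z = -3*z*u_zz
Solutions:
 u(z) = C1 + C2*z^(1/3)


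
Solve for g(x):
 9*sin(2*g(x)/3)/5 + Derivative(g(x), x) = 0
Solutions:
 9*x/5 + 3*log(cos(2*g(x)/3) - 1)/4 - 3*log(cos(2*g(x)/3) + 1)/4 = C1


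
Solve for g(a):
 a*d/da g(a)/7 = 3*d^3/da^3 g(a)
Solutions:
 g(a) = C1 + Integral(C2*airyai(21^(2/3)*a/21) + C3*airybi(21^(2/3)*a/21), a)


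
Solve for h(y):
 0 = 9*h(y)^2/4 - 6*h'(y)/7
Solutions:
 h(y) = -8/(C1 + 21*y)


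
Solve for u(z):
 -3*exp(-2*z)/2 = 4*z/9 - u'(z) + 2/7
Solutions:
 u(z) = C1 + 2*z^2/9 + 2*z/7 - 3*exp(-2*z)/4


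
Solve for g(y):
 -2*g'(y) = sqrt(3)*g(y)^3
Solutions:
 g(y) = -sqrt(-1/(C1 - sqrt(3)*y))
 g(y) = sqrt(-1/(C1 - sqrt(3)*y))


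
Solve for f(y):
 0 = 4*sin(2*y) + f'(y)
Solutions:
 f(y) = C1 + 2*cos(2*y)


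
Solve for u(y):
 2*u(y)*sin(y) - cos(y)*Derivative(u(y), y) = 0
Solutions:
 u(y) = C1/cos(y)^2


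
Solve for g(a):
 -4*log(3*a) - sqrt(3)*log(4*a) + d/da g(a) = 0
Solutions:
 g(a) = C1 + sqrt(3)*a*log(a) + 4*a*log(a) - 4*a - sqrt(3)*a + a*log(81*2^(2*sqrt(3)))


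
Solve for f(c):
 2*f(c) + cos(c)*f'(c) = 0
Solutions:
 f(c) = C1*(sin(c) - 1)/(sin(c) + 1)


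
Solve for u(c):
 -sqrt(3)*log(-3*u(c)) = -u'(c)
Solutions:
 -sqrt(3)*Integral(1/(log(-_y) + log(3)), (_y, u(c)))/3 = C1 - c


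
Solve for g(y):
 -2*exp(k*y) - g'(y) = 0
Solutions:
 g(y) = C1 - 2*exp(k*y)/k


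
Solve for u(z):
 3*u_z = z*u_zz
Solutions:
 u(z) = C1 + C2*z^4


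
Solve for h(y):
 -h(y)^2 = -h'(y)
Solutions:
 h(y) = -1/(C1 + y)


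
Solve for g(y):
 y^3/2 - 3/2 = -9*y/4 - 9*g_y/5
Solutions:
 g(y) = C1 - 5*y^4/72 - 5*y^2/8 + 5*y/6


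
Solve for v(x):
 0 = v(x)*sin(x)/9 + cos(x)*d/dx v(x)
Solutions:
 v(x) = C1*cos(x)^(1/9)


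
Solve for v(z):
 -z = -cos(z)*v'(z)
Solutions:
 v(z) = C1 + Integral(z/cos(z), z)


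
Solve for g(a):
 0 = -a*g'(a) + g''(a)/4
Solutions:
 g(a) = C1 + C2*erfi(sqrt(2)*a)


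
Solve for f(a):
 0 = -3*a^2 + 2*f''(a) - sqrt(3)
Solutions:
 f(a) = C1 + C2*a + a^4/8 + sqrt(3)*a^2/4


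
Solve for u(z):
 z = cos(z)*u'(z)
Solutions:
 u(z) = C1 + Integral(z/cos(z), z)


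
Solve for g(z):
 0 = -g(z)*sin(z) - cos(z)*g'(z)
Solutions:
 g(z) = C1*cos(z)


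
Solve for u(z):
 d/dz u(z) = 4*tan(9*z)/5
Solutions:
 u(z) = C1 - 4*log(cos(9*z))/45


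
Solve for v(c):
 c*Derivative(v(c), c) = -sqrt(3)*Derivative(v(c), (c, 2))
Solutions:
 v(c) = C1 + C2*erf(sqrt(2)*3^(3/4)*c/6)


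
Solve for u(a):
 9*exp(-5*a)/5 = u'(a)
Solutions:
 u(a) = C1 - 9*exp(-5*a)/25


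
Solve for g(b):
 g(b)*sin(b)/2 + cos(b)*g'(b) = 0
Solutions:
 g(b) = C1*sqrt(cos(b))


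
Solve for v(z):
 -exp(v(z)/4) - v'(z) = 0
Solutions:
 v(z) = 4*log(1/(C1 + z)) + 8*log(2)


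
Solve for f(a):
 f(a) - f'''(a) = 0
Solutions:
 f(a) = C3*exp(a) + (C1*sin(sqrt(3)*a/2) + C2*cos(sqrt(3)*a/2))*exp(-a/2)


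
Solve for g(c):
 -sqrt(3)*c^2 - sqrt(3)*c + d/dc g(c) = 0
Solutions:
 g(c) = C1 + sqrt(3)*c^3/3 + sqrt(3)*c^2/2


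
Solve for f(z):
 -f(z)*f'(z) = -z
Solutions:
 f(z) = -sqrt(C1 + z^2)
 f(z) = sqrt(C1 + z^2)


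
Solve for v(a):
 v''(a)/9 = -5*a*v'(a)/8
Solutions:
 v(a) = C1 + C2*erf(3*sqrt(5)*a/4)


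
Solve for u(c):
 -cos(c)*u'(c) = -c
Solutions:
 u(c) = C1 + Integral(c/cos(c), c)


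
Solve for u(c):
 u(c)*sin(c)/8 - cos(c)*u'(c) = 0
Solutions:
 u(c) = C1/cos(c)^(1/8)


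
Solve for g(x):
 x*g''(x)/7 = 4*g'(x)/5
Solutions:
 g(x) = C1 + C2*x^(33/5)


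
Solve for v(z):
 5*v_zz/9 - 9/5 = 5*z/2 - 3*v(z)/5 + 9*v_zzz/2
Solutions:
 v(z) = C1*exp(z*(-5^(2/3)*(2187*sqrt(4792969) + 4787969)^(1/3) - 500*5^(1/3)/(2187*sqrt(4792969) + 4787969)^(1/3) + 100)/2430)*sin(sqrt(3)*5^(1/3)*z*(-5^(1/3)*(2187*sqrt(4792969) + 4787969)^(1/3) + 500/(2187*sqrt(4792969) + 4787969)^(1/3))/2430) + C2*exp(z*(-5^(2/3)*(2187*sqrt(4792969) + 4787969)^(1/3) - 500*5^(1/3)/(2187*sqrt(4792969) + 4787969)^(1/3) + 100)/2430)*cos(sqrt(3)*5^(1/3)*z*(-5^(1/3)*(2187*sqrt(4792969) + 4787969)^(1/3) + 500/(2187*sqrt(4792969) + 4787969)^(1/3))/2430) + C3*exp(z*(500*5^(1/3)/(2187*sqrt(4792969) + 4787969)^(1/3) + 50 + 5^(2/3)*(2187*sqrt(4792969) + 4787969)^(1/3))/1215) + 25*z/6 + 3


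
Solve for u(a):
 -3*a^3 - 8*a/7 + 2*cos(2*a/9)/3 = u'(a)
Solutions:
 u(a) = C1 - 3*a^4/4 - 4*a^2/7 + 3*sin(2*a/9)


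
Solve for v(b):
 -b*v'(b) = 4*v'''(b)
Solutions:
 v(b) = C1 + Integral(C2*airyai(-2^(1/3)*b/2) + C3*airybi(-2^(1/3)*b/2), b)


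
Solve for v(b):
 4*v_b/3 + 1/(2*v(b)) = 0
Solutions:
 v(b) = -sqrt(C1 - 3*b)/2
 v(b) = sqrt(C1 - 3*b)/2


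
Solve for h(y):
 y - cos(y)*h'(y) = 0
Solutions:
 h(y) = C1 + Integral(y/cos(y), y)


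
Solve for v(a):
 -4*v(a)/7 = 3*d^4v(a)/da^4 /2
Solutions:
 v(a) = (C1*sin(2^(1/4)*21^(3/4)*a/21) + C2*cos(2^(1/4)*21^(3/4)*a/21))*exp(-2^(1/4)*21^(3/4)*a/21) + (C3*sin(2^(1/4)*21^(3/4)*a/21) + C4*cos(2^(1/4)*21^(3/4)*a/21))*exp(2^(1/4)*21^(3/4)*a/21)


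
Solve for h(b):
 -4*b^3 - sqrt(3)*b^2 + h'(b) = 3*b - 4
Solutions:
 h(b) = C1 + b^4 + sqrt(3)*b^3/3 + 3*b^2/2 - 4*b


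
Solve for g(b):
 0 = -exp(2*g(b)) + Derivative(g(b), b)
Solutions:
 g(b) = log(-sqrt(-1/(C1 + b))) - log(2)/2
 g(b) = log(-1/(C1 + b))/2 - log(2)/2


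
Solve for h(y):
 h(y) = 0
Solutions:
 h(y) = 0


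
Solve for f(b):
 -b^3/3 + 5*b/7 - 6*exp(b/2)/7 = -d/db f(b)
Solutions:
 f(b) = C1 + b^4/12 - 5*b^2/14 + 12*exp(b/2)/7


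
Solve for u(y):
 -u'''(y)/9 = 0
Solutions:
 u(y) = C1 + C2*y + C3*y^2


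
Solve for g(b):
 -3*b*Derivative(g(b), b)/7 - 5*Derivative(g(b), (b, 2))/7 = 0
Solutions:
 g(b) = C1 + C2*erf(sqrt(30)*b/10)


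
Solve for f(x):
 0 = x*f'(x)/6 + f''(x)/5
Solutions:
 f(x) = C1 + C2*erf(sqrt(15)*x/6)


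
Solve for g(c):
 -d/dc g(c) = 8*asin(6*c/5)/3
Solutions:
 g(c) = C1 - 8*c*asin(6*c/5)/3 - 4*sqrt(25 - 36*c^2)/9


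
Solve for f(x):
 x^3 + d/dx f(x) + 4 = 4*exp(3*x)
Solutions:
 f(x) = C1 - x^4/4 - 4*x + 4*exp(3*x)/3


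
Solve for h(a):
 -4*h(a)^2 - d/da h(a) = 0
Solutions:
 h(a) = 1/(C1 + 4*a)


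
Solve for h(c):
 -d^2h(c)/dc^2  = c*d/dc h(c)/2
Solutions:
 h(c) = C1 + C2*erf(c/2)


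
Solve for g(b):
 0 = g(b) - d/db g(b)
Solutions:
 g(b) = C1*exp(b)


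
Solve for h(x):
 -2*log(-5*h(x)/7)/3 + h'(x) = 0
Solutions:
 -3*Integral(1/(log(-_y) - log(7) + log(5)), (_y, h(x)))/2 = C1 - x


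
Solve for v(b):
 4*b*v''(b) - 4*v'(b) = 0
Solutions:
 v(b) = C1 + C2*b^2


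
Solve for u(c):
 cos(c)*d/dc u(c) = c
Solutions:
 u(c) = C1 + Integral(c/cos(c), c)


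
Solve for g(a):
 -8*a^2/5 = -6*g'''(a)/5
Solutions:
 g(a) = C1 + C2*a + C3*a^2 + a^5/45


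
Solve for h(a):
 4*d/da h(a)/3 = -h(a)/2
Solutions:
 h(a) = C1*exp(-3*a/8)


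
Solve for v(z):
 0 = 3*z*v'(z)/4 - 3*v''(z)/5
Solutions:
 v(z) = C1 + C2*erfi(sqrt(10)*z/4)


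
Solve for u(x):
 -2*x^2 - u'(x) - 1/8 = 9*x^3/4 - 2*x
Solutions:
 u(x) = C1 - 9*x^4/16 - 2*x^3/3 + x^2 - x/8


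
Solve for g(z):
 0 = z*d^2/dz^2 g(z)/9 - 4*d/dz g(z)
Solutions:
 g(z) = C1 + C2*z^37


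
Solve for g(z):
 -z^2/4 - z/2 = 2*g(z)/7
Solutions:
 g(z) = 7*z*(-z - 2)/8


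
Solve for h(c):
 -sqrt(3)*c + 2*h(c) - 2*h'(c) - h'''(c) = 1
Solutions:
 h(c) = C1*exp(c*(-3*(1 + sqrt(105)/9)^(1/3) + 2/(1 + sqrt(105)/9)^(1/3))/6)*sin(sqrt(3)*c*(2/(1 + sqrt(105)/9)^(1/3) + 3*(1 + sqrt(105)/9)^(1/3))/6) + C2*exp(c*(-3*(1 + sqrt(105)/9)^(1/3) + 2/(1 + sqrt(105)/9)^(1/3))/6)*cos(sqrt(3)*c*(2/(1 + sqrt(105)/9)^(1/3) + 3*(1 + sqrt(105)/9)^(1/3))/6) + C3*exp(c*(-2/(3*(1 + sqrt(105)/9)^(1/3)) + (1 + sqrt(105)/9)^(1/3))) + sqrt(3)*c/2 + 1/2 + sqrt(3)/2


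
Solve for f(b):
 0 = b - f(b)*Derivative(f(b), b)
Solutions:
 f(b) = -sqrt(C1 + b^2)
 f(b) = sqrt(C1 + b^2)


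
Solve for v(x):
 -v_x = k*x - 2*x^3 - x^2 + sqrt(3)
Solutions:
 v(x) = C1 - k*x^2/2 + x^4/2 + x^3/3 - sqrt(3)*x


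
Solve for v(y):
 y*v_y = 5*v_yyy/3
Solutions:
 v(y) = C1 + Integral(C2*airyai(3^(1/3)*5^(2/3)*y/5) + C3*airybi(3^(1/3)*5^(2/3)*y/5), y)


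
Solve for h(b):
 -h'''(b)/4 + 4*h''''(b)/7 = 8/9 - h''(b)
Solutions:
 h(b) = C1 + C2*b + 4*b^2/9 + (C3*sin(sqrt(1743)*b/32) + C4*cos(sqrt(1743)*b/32))*exp(7*b/32)


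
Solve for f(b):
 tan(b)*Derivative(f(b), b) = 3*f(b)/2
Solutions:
 f(b) = C1*sin(b)^(3/2)


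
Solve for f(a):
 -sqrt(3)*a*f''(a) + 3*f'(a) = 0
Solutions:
 f(a) = C1 + C2*a^(1 + sqrt(3))


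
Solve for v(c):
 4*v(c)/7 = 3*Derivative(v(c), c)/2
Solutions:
 v(c) = C1*exp(8*c/21)


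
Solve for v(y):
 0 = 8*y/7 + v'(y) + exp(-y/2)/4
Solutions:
 v(y) = C1 - 4*y^2/7 + exp(-y/2)/2


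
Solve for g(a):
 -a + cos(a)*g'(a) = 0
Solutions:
 g(a) = C1 + Integral(a/cos(a), a)


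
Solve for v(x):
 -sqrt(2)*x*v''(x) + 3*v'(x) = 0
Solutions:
 v(x) = C1 + C2*x^(1 + 3*sqrt(2)/2)


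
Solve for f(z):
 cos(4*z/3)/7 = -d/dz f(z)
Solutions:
 f(z) = C1 - 3*sin(4*z/3)/28


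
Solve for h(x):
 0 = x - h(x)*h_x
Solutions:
 h(x) = -sqrt(C1 + x^2)
 h(x) = sqrt(C1 + x^2)


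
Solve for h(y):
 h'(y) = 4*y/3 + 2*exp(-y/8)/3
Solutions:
 h(y) = C1 + 2*y^2/3 - 16*exp(-y/8)/3


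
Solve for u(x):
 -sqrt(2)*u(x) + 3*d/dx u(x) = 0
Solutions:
 u(x) = C1*exp(sqrt(2)*x/3)


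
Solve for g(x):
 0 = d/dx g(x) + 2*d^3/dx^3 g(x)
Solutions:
 g(x) = C1 + C2*sin(sqrt(2)*x/2) + C3*cos(sqrt(2)*x/2)


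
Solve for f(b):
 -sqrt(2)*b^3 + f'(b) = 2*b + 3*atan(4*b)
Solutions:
 f(b) = C1 + sqrt(2)*b^4/4 + b^2 + 3*b*atan(4*b) - 3*log(16*b^2 + 1)/8


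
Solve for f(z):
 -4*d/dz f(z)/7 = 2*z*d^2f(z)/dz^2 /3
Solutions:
 f(z) = C1 + C2*z^(1/7)


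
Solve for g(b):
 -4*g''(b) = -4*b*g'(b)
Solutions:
 g(b) = C1 + C2*erfi(sqrt(2)*b/2)


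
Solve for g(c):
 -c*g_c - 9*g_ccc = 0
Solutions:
 g(c) = C1 + Integral(C2*airyai(-3^(1/3)*c/3) + C3*airybi(-3^(1/3)*c/3), c)


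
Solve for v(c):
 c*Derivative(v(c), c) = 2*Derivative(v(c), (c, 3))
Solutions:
 v(c) = C1 + Integral(C2*airyai(2^(2/3)*c/2) + C3*airybi(2^(2/3)*c/2), c)


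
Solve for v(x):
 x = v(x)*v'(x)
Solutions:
 v(x) = -sqrt(C1 + x^2)
 v(x) = sqrt(C1 + x^2)


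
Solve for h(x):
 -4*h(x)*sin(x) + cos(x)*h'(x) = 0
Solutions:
 h(x) = C1/cos(x)^4


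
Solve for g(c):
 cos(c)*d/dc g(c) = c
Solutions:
 g(c) = C1 + Integral(c/cos(c), c)


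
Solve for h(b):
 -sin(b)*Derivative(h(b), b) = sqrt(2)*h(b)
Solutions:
 h(b) = C1*(cos(b) + 1)^(sqrt(2)/2)/(cos(b) - 1)^(sqrt(2)/2)


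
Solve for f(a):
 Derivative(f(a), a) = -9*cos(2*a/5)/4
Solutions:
 f(a) = C1 - 45*sin(2*a/5)/8


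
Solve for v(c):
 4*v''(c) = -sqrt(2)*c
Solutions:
 v(c) = C1 + C2*c - sqrt(2)*c^3/24


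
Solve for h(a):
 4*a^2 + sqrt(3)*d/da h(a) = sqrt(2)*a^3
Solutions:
 h(a) = C1 + sqrt(6)*a^4/12 - 4*sqrt(3)*a^3/9


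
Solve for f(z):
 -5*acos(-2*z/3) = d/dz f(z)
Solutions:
 f(z) = C1 - 5*z*acos(-2*z/3) - 5*sqrt(9 - 4*z^2)/2


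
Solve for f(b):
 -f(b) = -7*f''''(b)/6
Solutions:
 f(b) = C1*exp(-6^(1/4)*7^(3/4)*b/7) + C2*exp(6^(1/4)*7^(3/4)*b/7) + C3*sin(6^(1/4)*7^(3/4)*b/7) + C4*cos(6^(1/4)*7^(3/4)*b/7)


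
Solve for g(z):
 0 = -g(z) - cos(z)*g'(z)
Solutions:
 g(z) = C1*sqrt(sin(z) - 1)/sqrt(sin(z) + 1)


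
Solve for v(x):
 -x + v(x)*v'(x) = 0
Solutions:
 v(x) = -sqrt(C1 + x^2)
 v(x) = sqrt(C1 + x^2)


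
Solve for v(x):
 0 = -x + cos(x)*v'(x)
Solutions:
 v(x) = C1 + Integral(x/cos(x), x)


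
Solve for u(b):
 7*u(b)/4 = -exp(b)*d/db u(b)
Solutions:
 u(b) = C1*exp(7*exp(-b)/4)


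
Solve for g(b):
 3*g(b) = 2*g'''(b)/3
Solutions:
 g(b) = C3*exp(6^(2/3)*b/2) + (C1*sin(3*2^(2/3)*3^(1/6)*b/4) + C2*cos(3*2^(2/3)*3^(1/6)*b/4))*exp(-6^(2/3)*b/4)


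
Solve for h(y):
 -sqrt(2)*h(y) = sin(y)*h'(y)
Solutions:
 h(y) = C1*(cos(y) + 1)^(sqrt(2)/2)/(cos(y) - 1)^(sqrt(2)/2)


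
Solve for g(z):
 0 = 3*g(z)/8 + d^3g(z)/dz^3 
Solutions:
 g(z) = C3*exp(-3^(1/3)*z/2) + (C1*sin(3^(5/6)*z/4) + C2*cos(3^(5/6)*z/4))*exp(3^(1/3)*z/4)


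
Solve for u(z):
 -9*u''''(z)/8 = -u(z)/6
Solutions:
 u(z) = C1*exp(-sqrt(2)*3^(1/4)*z/3) + C2*exp(sqrt(2)*3^(1/4)*z/3) + C3*sin(sqrt(2)*3^(1/4)*z/3) + C4*cos(sqrt(2)*3^(1/4)*z/3)


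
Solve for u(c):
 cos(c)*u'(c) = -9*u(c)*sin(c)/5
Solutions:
 u(c) = C1*cos(c)^(9/5)


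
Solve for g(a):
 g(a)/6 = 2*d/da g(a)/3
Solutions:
 g(a) = C1*exp(a/4)


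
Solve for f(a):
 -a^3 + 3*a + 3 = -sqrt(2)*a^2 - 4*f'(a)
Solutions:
 f(a) = C1 + a^4/16 - sqrt(2)*a^3/12 - 3*a^2/8 - 3*a/4


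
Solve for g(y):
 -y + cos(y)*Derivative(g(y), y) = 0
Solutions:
 g(y) = C1 + Integral(y/cos(y), y)


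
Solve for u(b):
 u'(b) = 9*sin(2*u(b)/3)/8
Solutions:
 -9*b/8 + 3*log(cos(2*u(b)/3) - 1)/4 - 3*log(cos(2*u(b)/3) + 1)/4 = C1


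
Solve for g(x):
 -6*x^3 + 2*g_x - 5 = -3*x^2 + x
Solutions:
 g(x) = C1 + 3*x^4/4 - x^3/2 + x^2/4 + 5*x/2


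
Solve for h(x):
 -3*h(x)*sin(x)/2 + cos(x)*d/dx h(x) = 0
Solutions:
 h(x) = C1/cos(x)^(3/2)


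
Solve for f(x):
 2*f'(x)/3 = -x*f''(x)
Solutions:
 f(x) = C1 + C2*x^(1/3)


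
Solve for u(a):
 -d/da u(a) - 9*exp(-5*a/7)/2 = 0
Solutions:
 u(a) = C1 + 63*exp(-5*a/7)/10


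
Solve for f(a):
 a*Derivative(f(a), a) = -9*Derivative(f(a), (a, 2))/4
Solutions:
 f(a) = C1 + C2*erf(sqrt(2)*a/3)


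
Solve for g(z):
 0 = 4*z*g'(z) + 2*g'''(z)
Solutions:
 g(z) = C1 + Integral(C2*airyai(-2^(1/3)*z) + C3*airybi(-2^(1/3)*z), z)


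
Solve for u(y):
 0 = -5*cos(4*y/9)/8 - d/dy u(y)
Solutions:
 u(y) = C1 - 45*sin(4*y/9)/32


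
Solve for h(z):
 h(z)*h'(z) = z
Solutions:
 h(z) = -sqrt(C1 + z^2)
 h(z) = sqrt(C1 + z^2)


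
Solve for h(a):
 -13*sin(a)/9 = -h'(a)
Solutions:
 h(a) = C1 - 13*cos(a)/9


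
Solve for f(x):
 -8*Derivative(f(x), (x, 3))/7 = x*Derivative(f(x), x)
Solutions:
 f(x) = C1 + Integral(C2*airyai(-7^(1/3)*x/2) + C3*airybi(-7^(1/3)*x/2), x)


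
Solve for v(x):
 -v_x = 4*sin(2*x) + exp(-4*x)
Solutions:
 v(x) = C1 + 2*cos(2*x) + exp(-4*x)/4


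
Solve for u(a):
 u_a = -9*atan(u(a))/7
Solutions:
 Integral(1/atan(_y), (_y, u(a))) = C1 - 9*a/7


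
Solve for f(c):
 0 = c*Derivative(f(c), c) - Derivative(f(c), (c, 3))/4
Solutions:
 f(c) = C1 + Integral(C2*airyai(2^(2/3)*c) + C3*airybi(2^(2/3)*c), c)


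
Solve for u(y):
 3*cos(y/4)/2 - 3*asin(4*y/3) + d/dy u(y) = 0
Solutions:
 u(y) = C1 + 3*y*asin(4*y/3) + 3*sqrt(9 - 16*y^2)/4 - 6*sin(y/4)


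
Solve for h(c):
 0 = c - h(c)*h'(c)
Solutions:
 h(c) = -sqrt(C1 + c^2)
 h(c) = sqrt(C1 + c^2)


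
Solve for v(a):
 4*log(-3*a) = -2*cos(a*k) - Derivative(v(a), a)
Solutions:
 v(a) = C1 - 4*a*log(-a) - 4*a*log(3) + 4*a - 2*Piecewise((sin(a*k)/k, Ne(k, 0)), (a, True))


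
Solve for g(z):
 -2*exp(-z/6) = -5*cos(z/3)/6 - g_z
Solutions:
 g(z) = C1 - 5*sin(z/3)/2 - 12*exp(-z/6)


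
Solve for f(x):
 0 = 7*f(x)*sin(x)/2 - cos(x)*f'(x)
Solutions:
 f(x) = C1/cos(x)^(7/2)


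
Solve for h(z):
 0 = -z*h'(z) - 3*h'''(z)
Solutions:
 h(z) = C1 + Integral(C2*airyai(-3^(2/3)*z/3) + C3*airybi(-3^(2/3)*z/3), z)


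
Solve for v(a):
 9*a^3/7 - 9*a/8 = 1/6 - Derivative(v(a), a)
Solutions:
 v(a) = C1 - 9*a^4/28 + 9*a^2/16 + a/6


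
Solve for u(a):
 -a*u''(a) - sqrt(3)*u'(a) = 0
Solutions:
 u(a) = C1 + C2*a^(1 - sqrt(3))


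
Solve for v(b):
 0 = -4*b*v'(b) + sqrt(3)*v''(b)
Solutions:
 v(b) = C1 + C2*erfi(sqrt(2)*3^(3/4)*b/3)


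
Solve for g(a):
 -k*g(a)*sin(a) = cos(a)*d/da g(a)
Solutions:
 g(a) = C1*exp(k*log(cos(a)))


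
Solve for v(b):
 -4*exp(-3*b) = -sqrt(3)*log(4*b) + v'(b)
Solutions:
 v(b) = C1 + sqrt(3)*b*log(b) + sqrt(3)*b*(-1 + 2*log(2)) + 4*exp(-3*b)/3


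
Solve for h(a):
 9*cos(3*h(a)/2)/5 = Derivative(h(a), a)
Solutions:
 -9*a/5 - log(sin(3*h(a)/2) - 1)/3 + log(sin(3*h(a)/2) + 1)/3 = C1


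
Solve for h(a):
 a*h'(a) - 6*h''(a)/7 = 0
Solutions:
 h(a) = C1 + C2*erfi(sqrt(21)*a/6)


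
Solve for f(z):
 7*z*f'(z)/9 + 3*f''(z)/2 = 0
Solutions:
 f(z) = C1 + C2*erf(sqrt(21)*z/9)


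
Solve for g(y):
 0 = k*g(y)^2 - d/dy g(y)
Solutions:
 g(y) = -1/(C1 + k*y)


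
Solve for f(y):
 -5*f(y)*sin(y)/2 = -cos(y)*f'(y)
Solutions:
 f(y) = C1/cos(y)^(5/2)


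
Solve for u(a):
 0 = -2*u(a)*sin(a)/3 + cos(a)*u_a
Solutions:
 u(a) = C1/cos(a)^(2/3)


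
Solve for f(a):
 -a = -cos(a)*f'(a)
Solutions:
 f(a) = C1 + Integral(a/cos(a), a)


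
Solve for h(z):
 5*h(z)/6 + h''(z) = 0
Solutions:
 h(z) = C1*sin(sqrt(30)*z/6) + C2*cos(sqrt(30)*z/6)


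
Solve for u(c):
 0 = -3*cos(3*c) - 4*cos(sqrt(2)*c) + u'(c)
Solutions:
 u(c) = C1 + sin(3*c) + 2*sqrt(2)*sin(sqrt(2)*c)


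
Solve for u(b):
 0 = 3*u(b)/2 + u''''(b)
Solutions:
 u(b) = (C1*sin(6^(1/4)*b/2) + C2*cos(6^(1/4)*b/2))*exp(-6^(1/4)*b/2) + (C3*sin(6^(1/4)*b/2) + C4*cos(6^(1/4)*b/2))*exp(6^(1/4)*b/2)


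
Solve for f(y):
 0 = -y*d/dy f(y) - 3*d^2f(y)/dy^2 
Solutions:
 f(y) = C1 + C2*erf(sqrt(6)*y/6)


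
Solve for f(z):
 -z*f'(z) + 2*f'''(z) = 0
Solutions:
 f(z) = C1 + Integral(C2*airyai(2^(2/3)*z/2) + C3*airybi(2^(2/3)*z/2), z)


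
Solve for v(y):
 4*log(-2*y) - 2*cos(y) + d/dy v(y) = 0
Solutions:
 v(y) = C1 - 4*y*log(-y) - 4*y*log(2) + 4*y + 2*sin(y)


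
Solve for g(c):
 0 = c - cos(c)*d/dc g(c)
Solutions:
 g(c) = C1 + Integral(c/cos(c), c)


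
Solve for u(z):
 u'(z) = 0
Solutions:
 u(z) = C1


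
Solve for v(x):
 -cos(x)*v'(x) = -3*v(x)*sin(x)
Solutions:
 v(x) = C1/cos(x)^3


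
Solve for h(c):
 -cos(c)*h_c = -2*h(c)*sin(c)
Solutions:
 h(c) = C1/cos(c)^2


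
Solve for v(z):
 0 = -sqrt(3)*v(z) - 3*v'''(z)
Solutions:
 v(z) = C3*exp(-3^(5/6)*z/3) + (C1*sin(3^(1/3)*z/2) + C2*cos(3^(1/3)*z/2))*exp(3^(5/6)*z/6)


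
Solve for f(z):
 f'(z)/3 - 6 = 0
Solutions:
 f(z) = C1 + 18*z


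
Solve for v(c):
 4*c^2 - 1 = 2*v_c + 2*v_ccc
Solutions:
 v(c) = C1 + C2*sin(c) + C3*cos(c) + 2*c^3/3 - 9*c/2


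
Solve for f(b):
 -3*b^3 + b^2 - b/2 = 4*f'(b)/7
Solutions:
 f(b) = C1 - 21*b^4/16 + 7*b^3/12 - 7*b^2/16


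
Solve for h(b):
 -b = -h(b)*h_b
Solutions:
 h(b) = -sqrt(C1 + b^2)
 h(b) = sqrt(C1 + b^2)


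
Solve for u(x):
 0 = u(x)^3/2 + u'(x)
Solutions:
 u(x) = -sqrt(-1/(C1 - x))
 u(x) = sqrt(-1/(C1 - x))


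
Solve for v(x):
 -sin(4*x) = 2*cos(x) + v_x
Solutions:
 v(x) = C1 - 2*sin(x) + cos(4*x)/4


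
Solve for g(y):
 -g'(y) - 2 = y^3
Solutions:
 g(y) = C1 - y^4/4 - 2*y


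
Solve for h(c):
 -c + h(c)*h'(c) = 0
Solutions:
 h(c) = -sqrt(C1 + c^2)
 h(c) = sqrt(C1 + c^2)


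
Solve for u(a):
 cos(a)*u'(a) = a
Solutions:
 u(a) = C1 + Integral(a/cos(a), a)


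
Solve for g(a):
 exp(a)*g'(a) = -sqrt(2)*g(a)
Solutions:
 g(a) = C1*exp(sqrt(2)*exp(-a))


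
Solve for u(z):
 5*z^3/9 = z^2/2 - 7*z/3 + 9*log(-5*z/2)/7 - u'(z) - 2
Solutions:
 u(z) = C1 - 5*z^4/36 + z^3/6 - 7*z^2/6 + 9*z*log(-z)/7 + z*(-23 - 9*log(2) + 9*log(5))/7


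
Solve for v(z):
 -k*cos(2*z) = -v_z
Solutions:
 v(z) = C1 + k*sin(2*z)/2


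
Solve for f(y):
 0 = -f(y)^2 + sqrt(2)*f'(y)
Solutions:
 f(y) = -2/(C1 + sqrt(2)*y)


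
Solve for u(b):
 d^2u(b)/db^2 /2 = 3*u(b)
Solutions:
 u(b) = C1*exp(-sqrt(6)*b) + C2*exp(sqrt(6)*b)


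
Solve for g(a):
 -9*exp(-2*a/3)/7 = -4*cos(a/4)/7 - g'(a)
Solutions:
 g(a) = C1 - 16*sin(a/4)/7 - 27*exp(-2*a/3)/14


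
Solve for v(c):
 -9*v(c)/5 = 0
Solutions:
 v(c) = 0
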